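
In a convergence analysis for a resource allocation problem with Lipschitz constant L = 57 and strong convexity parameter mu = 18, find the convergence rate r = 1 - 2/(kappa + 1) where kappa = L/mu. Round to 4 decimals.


Step 1: Compute the condition number.
kappa = L/mu = 57/18 = 3.1667
Step 2: Compute the convergence rate.
r = 1 - 2/(kappa + 1) = 1 - 2*mu/(L + mu) = (L - mu)/(L + mu) = 39/75 = 0.52


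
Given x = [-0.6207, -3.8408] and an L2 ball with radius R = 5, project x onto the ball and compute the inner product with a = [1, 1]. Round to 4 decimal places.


Step 1: Compute ||x|| (intermediates to 6 decimals).
||x|| = sqrt((-0.6207)^2 + (-3.8408)^2) = 3.890631
Step 2: Project.
Since ||x|| <= R, proj = x (no scaling needed).
proj(x) = [-0.6207, -3.8408]
Step 3: Dot product.
a^T * proj(x) = 1*(-0.6207) + 1*(-3.8408) = -4.4615


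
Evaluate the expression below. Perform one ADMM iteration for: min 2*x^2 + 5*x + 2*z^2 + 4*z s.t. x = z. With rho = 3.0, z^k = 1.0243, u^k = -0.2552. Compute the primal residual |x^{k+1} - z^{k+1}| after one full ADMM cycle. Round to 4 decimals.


ADMM iteration with rho = 3.0, z^k = 1.0243, u^k = -0.2552
Step 1: x-update.
Minimize 2*x^2 + 5*x + (3.0/2)*(x - 1.0243 - 0.2552)^2
FOC: (2*2 + 3.0)*x = -5 + 3.0*(1.0243 + 0.2552)
x^{k+1} = -0.1659
Step 2: z-update.
Minimize 2*z^2 + 4*z + (3.0/2)*(-0.1659 - z - 0.2552)^2
FOC: (2*2 + 3.0)*z = -4 + 3.0*(-0.1659 - 0.2552)
z^{k+1} = -0.7519
Step 3: u-update.
u^{k+1} = -0.2552 - 0.1659 + 0.7519 = 0.3308
Step 4: Primal residual = |-0.1659 + 0.7519| = 0.586


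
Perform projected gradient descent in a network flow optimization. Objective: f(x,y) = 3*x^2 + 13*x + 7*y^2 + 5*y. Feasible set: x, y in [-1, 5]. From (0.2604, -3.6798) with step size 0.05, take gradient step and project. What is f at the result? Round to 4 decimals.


Step 1: Compute gradient at (0.2604, -3.6798).
grad_x = 2*3*0.2604 + 13 = 14.5624
grad_y = 2*7*-3.6798 + 5 = -46.5172
Step 2: Gradient step.
x_raw = 0.2604 - 0.05*14.5624 = -0.4677
y_raw = -3.6798 - 0.05*-46.5172 = -1.3539
Step 3: Project onto [-1, 5].
x_proj = clip(-0.4677) = -0.4677
y_proj = clip(-1.3539) = -1.0
Step 4: Evaluate f.
f(-0.4677, -1.0) = -3.4241


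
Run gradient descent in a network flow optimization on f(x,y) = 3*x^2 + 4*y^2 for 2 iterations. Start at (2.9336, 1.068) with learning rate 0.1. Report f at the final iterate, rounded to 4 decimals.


Gradient descent on f(x,y) = 3*x^2 + 4*y^2.
Starting point: (2.9336, 1.068), alpha = 0.1
Step 1: grad_x = 2*3*2.9336 = 17.6016, grad_y = 2*4*1.068 = 8.544
  x_1 = 2.9336 - 0.1*17.6016 = 1.1734
  y_1 = 1.068 - 0.1*8.544 = 0.2136
Step 2: grad_x = 2*3*1.1734 = 7.0406, grad_y = 2*4*0.2136 = 1.7088
  x_2 = 1.1734 - 0.1*7.0406 = 0.4694
  y_2 = 0.2136 - 0.1*1.7088 = 0.0427
f(0.4694, 0.0427) = 3*0.4694^2 + 4*0.0427^2 = 0.6682


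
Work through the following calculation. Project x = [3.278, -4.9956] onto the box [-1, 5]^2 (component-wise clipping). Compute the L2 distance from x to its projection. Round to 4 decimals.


Project each component onto [-1, 5].
clip(3.278) = 3.278, clip(-4.9956) = -1.0
Projection = [3.278, -1.0]
Squared diffs: [0.0, 15.9648]
Distance = sqrt(15.9648) = 3.9956


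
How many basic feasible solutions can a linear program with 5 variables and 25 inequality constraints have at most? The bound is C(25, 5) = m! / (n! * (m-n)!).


Each vertex corresponds to some choice of n active constraints out of m, so the number of vertices is at most C(m, n) = m! / (n!(m-n)!).
m = 25, n = 5
Numerator: 25 * 24 * 23 * 22 * 21
Denominator: 5! = 120
C(25, 5) = 53130


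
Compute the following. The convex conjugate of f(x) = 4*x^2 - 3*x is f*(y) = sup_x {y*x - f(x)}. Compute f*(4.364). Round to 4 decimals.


f*(y) = sup_x {y*x - a*x^2 - b*x} = sup_x {(y-b)*x - a*x^2}
FOC: (y - b) - 2a*x = 0 => x* = (y - b)/(2a)
x* = (4.364 + 3)/(2*4) = 0.9205
f*(4.364) = (y-b)^2/(4a) = (4.364 + 3)^2/(4*4)
= 54.2285/16 = 3.3893


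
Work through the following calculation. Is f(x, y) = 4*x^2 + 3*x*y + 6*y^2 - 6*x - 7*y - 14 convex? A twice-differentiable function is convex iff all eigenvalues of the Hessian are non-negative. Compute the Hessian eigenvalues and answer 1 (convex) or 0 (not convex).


The Hessian of f(x,y) = 4*x^2 + 3*x*y + 6*y^2 - 6*x - 7*y - 14 is:
H = [[8, 3], [3, 12]]
Trace = 8 + 12 = 20
Determinant = 8*12 - (3)^2 = 87
Discriminant = (20)^2 - 4*87 = 52.0
Eigenvalues: lambda_1 = 6.3944, lambda_2 = 13.6056
The function is convex.

1


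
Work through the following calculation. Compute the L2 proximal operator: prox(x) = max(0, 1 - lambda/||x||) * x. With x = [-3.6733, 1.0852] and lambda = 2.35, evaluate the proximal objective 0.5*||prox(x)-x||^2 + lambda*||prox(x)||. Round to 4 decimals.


Step 1: Compute ||x||.
||x|| = 3.8302
Step 2: Compute scaling factor.
scale = max(0, 1 - 2.35/3.8302) = 0.3865
Step 3: prox(x) = [-1.4196, 0.4194]
||prox(x)|| = 1.4802
Step 4: Proximal objective.
0.5*||prox-x||^2 = 2.7613
lambda*||prox|| = 3.4785
Total = 6.2398


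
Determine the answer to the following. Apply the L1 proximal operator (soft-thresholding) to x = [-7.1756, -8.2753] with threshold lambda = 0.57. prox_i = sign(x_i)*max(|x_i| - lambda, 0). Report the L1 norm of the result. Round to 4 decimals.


Soft-thresholding with lambda = 0.57:
prox(-7.1756) = sign(-7.1756)*max(|-7.1756| - 0.57, 0) = -6.6056
prox(-8.2753) = sign(-8.2753)*max(|-8.2753| - 0.57, 0) = -7.7053
prox(x) = [-6.6056, -7.7053]
||prox(x)||_1 = 6.6056 + 7.7053 = 14.3109


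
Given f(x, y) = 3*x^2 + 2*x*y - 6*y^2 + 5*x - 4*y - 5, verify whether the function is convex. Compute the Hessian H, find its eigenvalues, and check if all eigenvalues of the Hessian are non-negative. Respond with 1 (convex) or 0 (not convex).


The Hessian of f(x,y) = 3*x^2 + 2*x*y - 6*y^2 + 5*x - 4*y - 5 is:
H = [[6, 2], [2, -12]]
Trace = 6 - 12 = -6
Determinant = 6*-12 - (2)^2 = -76
Discriminant = (-6)^2 - 4*-76 = 340.0
Eigenvalues: lambda_1 = -12.2195, lambda_2 = 6.2195
The function is not convex.

0


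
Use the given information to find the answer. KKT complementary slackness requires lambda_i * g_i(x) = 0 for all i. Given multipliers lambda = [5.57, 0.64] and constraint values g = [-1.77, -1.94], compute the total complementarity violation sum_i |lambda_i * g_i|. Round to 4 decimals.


KKT complementary slackness check:
lambda_1 * g_1 = 5.57 * -1.77 = -9.8589
lambda_2 * g_2 = 0.64 * -1.94 = -1.2416
Total violation = 9.8589 + 1.2416 = 11.1005


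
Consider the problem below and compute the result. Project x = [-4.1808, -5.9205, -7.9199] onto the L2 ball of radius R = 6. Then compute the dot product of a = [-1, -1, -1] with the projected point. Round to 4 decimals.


Step 1: Compute ||x|| (intermediates to 6 decimals).
||x|| = sqrt((-4.1808)^2 + (-5.9205)^2 + (-7.9199)^2) = 10.735745
Step 2: Project.
Since ||x|| > R, scale = R/||x|| = 6/10.735745 = 0.558881, proj(x) = scale * x
proj(x) = [-2.33657, -3.308855, -4.426282]
Step 3: Dot product.
a^T * proj(x) = -1*(-2.33657) - 1*(-3.308855) - 1*(-4.426282) = 10.0717


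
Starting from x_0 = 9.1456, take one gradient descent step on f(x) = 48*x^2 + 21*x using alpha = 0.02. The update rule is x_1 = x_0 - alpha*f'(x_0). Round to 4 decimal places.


We compute the gradient at x_0 and apply the update.
f'(x) = 96*x + 21
f'(9.1456) = 96*9.1456 + 21 = 898.9776
x_1 = 9.1456 - 0.02*898.9776 = -8.834


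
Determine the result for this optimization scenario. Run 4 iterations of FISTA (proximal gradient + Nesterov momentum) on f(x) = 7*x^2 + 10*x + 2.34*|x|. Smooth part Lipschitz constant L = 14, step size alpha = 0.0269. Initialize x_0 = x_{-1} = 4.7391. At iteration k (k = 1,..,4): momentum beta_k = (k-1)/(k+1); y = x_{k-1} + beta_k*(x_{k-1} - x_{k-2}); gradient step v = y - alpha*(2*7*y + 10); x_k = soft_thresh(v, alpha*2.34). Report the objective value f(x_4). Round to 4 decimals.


FISTA on f(x) = 7*x^2 + 10*x + 2.34*|x|
L = 14, alpha = 0.0269
Iteration 1: beta = 0.0, y = 4.7391 + 0.0*(4.7391 - 4.7391) = 4.7391
  grad(y) = 76.3474, v = y - alpha*grad = 2.6854
  prox(v) = soft_thresh(2.6854, 0.0629) = 2.6224
Iteration 2: beta = 0.3333, y = 2.6224 + 0.3333*(2.6224 - 4.7391) = 1.9168
  grad(y) = 36.8358, v = y - alpha*grad = 0.926
  prox(v) = soft_thresh(0.926, 0.0629) = 0.863
Iteration 3: beta = 0.5, y = 0.863 + 0.5*(0.863 - 2.6224) = -0.0167
  grad(y) = 9.7665, v = y - alpha*grad = -0.2794
  prox(v) = soft_thresh(-0.2794, 0.0629) = -0.2165
Iteration 4: beta = 0.6, y = -0.2165 + 0.6*(-0.2165 - 0.863) = -0.8641
  grad(y) = -2.0979, v = y - alpha*grad = -0.8077
  prox(v) = soft_thresh(-0.8077, 0.0629) = -0.7448
f(x_4) = 7*(-0.7448)^2 + 10*(-0.7448) + 2.34*|-0.7448| = -1.8222


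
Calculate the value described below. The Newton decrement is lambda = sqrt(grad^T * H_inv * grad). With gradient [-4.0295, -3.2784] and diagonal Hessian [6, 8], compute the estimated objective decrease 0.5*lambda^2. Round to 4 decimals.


Step 1: H is diagonal, so H^(-1) * g = [-0.6716, -0.4098].
Step 2: g^T H^(-1) g = sum_i g_i^2 / H_ii
  = (-4.0295)^2/6 + (-3.2784)^2/8
  = 2.7061 + 1.3435 = 4.0496
Step 3: Objective decrease = 0.5 * g^T H^(-1) g = 2.0248


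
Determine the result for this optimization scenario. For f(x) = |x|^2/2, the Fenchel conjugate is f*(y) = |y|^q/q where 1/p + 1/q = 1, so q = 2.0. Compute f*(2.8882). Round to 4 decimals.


The conjugate exponent q satisfies 1/p + 1/q = 1.
p = 2, so q = 2/(2 - 1) = 2.0
|y|^q = 2.8882^2.0 = 8.3417
f*(2.8882) = 8.3417 / 2.0 = 4.1708


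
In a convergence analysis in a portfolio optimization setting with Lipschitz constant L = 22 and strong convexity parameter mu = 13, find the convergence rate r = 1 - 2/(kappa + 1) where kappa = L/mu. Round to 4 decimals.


Step 1: Compute the condition number.
kappa = L/mu = 22/13 = 1.6923
Step 2: Compute the convergence rate.
r = 1 - 2/(kappa + 1) = 1 - 2*mu/(L + mu) = (L - mu)/(L + mu) = 9/35 = 0.2571


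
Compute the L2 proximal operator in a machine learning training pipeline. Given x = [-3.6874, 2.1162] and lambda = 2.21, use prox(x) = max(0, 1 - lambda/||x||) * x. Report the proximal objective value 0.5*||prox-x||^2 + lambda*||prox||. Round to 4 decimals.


Step 1: Compute ||x||.
||x|| = 4.2515
Step 2: Compute scaling factor.
scale = max(0, 1 - 2.21/4.2515) = 0.4802
Step 3: prox(x) = [-1.7706, 1.0162]
||prox(x)|| = 2.0415
Step 4: Proximal objective.
0.5*||prox-x||^2 = 2.4421
lambda*||prox|| = 4.5117
Total = 6.9538


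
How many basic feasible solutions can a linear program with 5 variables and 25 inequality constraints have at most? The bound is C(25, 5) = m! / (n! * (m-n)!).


Each vertex corresponds to some choice of n active constraints out of m, so the number of vertices is at most C(m, n) = m! / (n!(m-n)!).
m = 25, n = 5
Numerator: 25 * 24 * 23 * 22 * 21
Denominator: 5! = 120
C(25, 5) = 53130


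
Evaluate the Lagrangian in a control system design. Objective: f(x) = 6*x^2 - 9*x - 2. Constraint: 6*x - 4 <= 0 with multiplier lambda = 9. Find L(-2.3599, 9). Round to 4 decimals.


Step 1: Evaluate f(x).
f(-2.3599) = 6*(-2.3599)^2 - 9*(-2.3599) - 2 = 52.6539
Step 2: Evaluate g(x).
g(-2.3599) = 6*-2.3599 - 4 = -18.1594
Step 3: Compute Lagrangian.
L = 52.6539 + 9*-18.1594 = -110.7807


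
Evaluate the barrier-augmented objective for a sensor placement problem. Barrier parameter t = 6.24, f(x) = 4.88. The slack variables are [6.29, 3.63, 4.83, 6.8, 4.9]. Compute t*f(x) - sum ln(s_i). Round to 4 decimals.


Step 1: Compute log-barrier.
ln values: [1.839, 1.2892, 1.5748, 1.9169, 1.5892]
phi = -(1.839 + 1.2892 + 1.5748 + 1.9169 + 1.5892) = -8.2092
Step 2: Compute augmented objective.
t*f(x) = 6.24*4.88 = 30.4512
Total = 30.4512 - 8.2092 = 22.242


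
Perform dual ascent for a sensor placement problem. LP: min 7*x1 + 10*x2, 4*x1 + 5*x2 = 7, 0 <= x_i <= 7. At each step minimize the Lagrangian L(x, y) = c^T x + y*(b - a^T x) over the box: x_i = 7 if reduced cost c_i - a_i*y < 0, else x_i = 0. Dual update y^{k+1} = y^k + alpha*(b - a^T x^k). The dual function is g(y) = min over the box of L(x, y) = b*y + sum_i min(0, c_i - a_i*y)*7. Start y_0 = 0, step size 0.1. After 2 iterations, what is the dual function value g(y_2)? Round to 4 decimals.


Dual ascent for LP: min 7*x1 + 10*x2, 4*x1 + 5*x2 = 7, 0 <= x_i <= 7
Step 1: y^k = 0.0, reduced costs: (7.0, 10.0)
  x^k = (0.0, 0.0), subgradient = b - a^T x = 7.0
  y^{k+1} = 0.0 + 0.1*7.0 = 0.7
Step 2: y^k = 0.7, reduced costs: (4.2, 6.5)
  x^k = (0.0, 0.0), subgradient = b - a^T x = 7.0
  y^{k+1} = 0.7 + 0.1*7.0 = 1.4
Dual objective at y_2 = 1.4: reduced costs (1.4, 3.0), box minimizer x = (0.0, 0.0)
g(y_2) = b*y + (c1 - a1*y)*x1 + (c2 - a2*y)*x2 = 7*1.4 + 1.4*0.0 + 3.0*0.0 = 9.8 + 0.0 + 0.0 = 9.8


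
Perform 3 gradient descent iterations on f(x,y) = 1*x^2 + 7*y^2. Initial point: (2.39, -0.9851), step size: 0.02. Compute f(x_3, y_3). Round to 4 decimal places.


Gradient descent on f(x,y) = 1*x^2 + 7*y^2.
Starting point: (2.39, -0.9851), alpha = 0.02
Step 1: grad_x = 2*1*2.39 = 4.78, grad_y = 2*7*-0.9851 = -13.7914
  x_1 = 2.39 - 0.02*4.78 = 2.2944
  y_1 = -0.9851 - 0.02*-13.7914 = -0.7093
Step 2: grad_x = 2*1*2.2944 = 4.5888, grad_y = 2*7*-0.7093 = -9.9298
  x_2 = 2.2944 - 0.02*4.5888 = 2.2026
  y_2 = -0.7093 - 0.02*-9.9298 = -0.5107
Step 3: grad_x = 2*1*2.2026 = 4.4052, grad_y = 2*7*-0.5107 = -7.1495
  x_3 = 2.2026 - 0.02*4.4052 = 2.1145
  y_3 = -0.5107 - 0.02*-7.1495 = -0.3677
f(2.1145, -0.3677) = 1*2.1145^2 + 7*(-0.3677)^2 = 5.4175


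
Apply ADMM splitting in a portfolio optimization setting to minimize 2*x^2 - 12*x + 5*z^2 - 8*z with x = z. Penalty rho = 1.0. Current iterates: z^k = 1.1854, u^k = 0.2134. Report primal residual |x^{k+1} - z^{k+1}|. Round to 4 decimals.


ADMM iteration with rho = 1.0, z^k = 1.1854, u^k = 0.2134
Step 1: x-update.
Minimize 2*x^2 - 12*x + (1.0/2)*(x - 1.1854 + 0.2134)^2
FOC: (2*2 + 1.0)*x = 12 + 1.0*(1.1854 - 0.2134)
x^{k+1} = 2.5944
Step 2: z-update.
Minimize 5*z^2 - 8*z + (1.0/2)*(2.5944 - z + 0.2134)^2
FOC: (2*5 + 1.0)*z = 8 + 1.0*(2.5944 + 0.2134)
z^{k+1} = 0.9825
Step 3: u-update.
u^{k+1} = 0.2134 + 2.5944 - 0.9825 = 1.8253
Step 4: Primal residual = |2.5944 - 0.9825| = 1.6119


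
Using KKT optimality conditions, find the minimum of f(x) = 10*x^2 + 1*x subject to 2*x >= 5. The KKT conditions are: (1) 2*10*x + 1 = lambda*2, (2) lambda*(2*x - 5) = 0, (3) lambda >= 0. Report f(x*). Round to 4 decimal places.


Step 1: Try lambda = 0 (constraint inactive).
x_unc = -1/(2*10) = -0.05
Check: 2*-0.05 = -0.1 < 5 -- violated!
Step 2: Constraint must be active: 2*x = 5
x* = 5/2 = 2.5
lambda = (2*10*2.5 + 1)/2 = 25.5
Step 3: Compute optimal value.
f(x*) = 10*2.5^2 + 1*2.5 = 65.0


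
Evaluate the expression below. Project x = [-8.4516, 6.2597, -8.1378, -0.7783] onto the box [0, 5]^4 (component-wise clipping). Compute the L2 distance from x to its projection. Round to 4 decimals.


Project each component onto [0, 5].
clip(-8.4516) = 0.0, clip(6.2597) = 5.0, clip(-8.1378) = 0.0, clip(-0.7783) = 0.0
Projection = [0.0, 5.0, 0.0, 0.0]
Squared diffs: [71.4295, 1.5868, 66.2238, 0.6058]
Distance = sqrt(139.8459) = 11.8256


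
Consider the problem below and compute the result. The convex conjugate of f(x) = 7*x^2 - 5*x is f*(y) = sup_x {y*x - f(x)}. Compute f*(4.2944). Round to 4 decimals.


f*(y) = sup_x {y*x - a*x^2 - b*x} = sup_x {(y-b)*x - a*x^2}
FOC: (y - b) - 2a*x = 0 => x* = (y - b)/(2a)
x* = (4.2944 + 5)/(2*7) = 0.6639
f*(4.2944) = (y-b)^2/(4a) = (4.2944 + 5)^2/(4*7)
= 86.3859/28 = 3.0852


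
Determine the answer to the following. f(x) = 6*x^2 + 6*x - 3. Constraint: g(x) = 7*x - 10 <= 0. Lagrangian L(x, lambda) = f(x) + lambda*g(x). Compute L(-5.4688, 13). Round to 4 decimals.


Step 1: Evaluate f(x).
f(-5.4688) = 6*(-5.4688)^2 + 6*(-5.4688) - 3 = 143.6338
Step 2: Evaluate g(x).
g(-5.4688) = 7*-5.4688 - 10 = -48.2816
Step 3: Compute Lagrangian.
L = 143.6338 + 13*-48.2816 = -484.027


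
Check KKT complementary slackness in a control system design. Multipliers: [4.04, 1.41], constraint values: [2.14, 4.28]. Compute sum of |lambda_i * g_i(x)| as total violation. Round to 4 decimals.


KKT complementary slackness check:
lambda_1 * g_1 = 4.04 * 2.14 = 8.6456
lambda_2 * g_2 = 1.41 * 4.28 = 6.0348
Total violation = 8.6456 + 6.0348 = 14.6804


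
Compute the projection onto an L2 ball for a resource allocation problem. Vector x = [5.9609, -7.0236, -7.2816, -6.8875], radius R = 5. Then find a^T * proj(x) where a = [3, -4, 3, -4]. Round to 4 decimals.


Step 1: Compute ||x|| (intermediates to 6 decimals).
||x|| = sqrt(5.9609^2 + (-7.0236)^2 + (-7.2816)^2 + (-6.8875)^2) = 13.613326
Step 2: Project.
Since ||x|| > R, scale = R/||x|| = 5/13.613326 = 0.367287, proj(x) = scale * x
proj(x) = [2.189361, -2.579677, -2.674437, -2.529689]
Step 3: Dot product.
a^T * proj(x) = 3*2.189361 - 4*(-2.579677) + 3*(-2.674437) - 4*(-2.529689) = 18.9822


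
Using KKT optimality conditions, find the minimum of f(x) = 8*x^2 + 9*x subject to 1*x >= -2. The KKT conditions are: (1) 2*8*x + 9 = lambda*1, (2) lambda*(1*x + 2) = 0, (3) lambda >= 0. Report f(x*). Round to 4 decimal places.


Step 1: Try lambda = 0 (constraint inactive).
Stationarity: 2*8*x + 9 = 0
x* = -9/(2*8) = -0.5625
Check constraint: 1*-0.5625 = -0.5625 >= -2 -- satisfied.
Step 2: Compute optimal value.
f(x*) = 8*(-0.5625)^2 + 9*(-0.5625) = -2.5313


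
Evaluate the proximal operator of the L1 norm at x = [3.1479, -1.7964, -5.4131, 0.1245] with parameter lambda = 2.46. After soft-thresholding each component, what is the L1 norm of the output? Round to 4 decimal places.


Soft-thresholding with lambda = 2.46:
prox(3.1479) = sign(3.1479)*max(|3.1479| - 2.46, 0) = 0.6879
prox(-1.7964) = sign(-1.7964)*max(|-1.7964| - 2.46, 0) = 0.0
prox(-5.4131) = sign(-5.4131)*max(|-5.4131| - 2.46, 0) = -2.9531
prox(0.1245) = sign(0.1245)*max(|0.1245| - 2.46, 0) = 0.0
prox(x) = [0.6879, 0.0, -2.9531, 0.0]
||prox(x)||_1 = 0.6879 + 0.0 + 2.9531 + 0.0 = 3.641


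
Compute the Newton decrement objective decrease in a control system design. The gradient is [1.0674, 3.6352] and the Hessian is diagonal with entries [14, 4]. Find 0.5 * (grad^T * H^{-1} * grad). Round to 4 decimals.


Step 1: H is diagonal, so H^(-1) * g = [0.0762, 0.9088].
Step 2: g^T H^(-1) g = sum_i g_i^2 / H_ii
  = (1.0674)^2/14 + (3.6352)^2/4
  = 0.0814 + 3.3037 = 3.3851
Step 3: Objective decrease = 0.5 * g^T H^(-1) g = 1.6925


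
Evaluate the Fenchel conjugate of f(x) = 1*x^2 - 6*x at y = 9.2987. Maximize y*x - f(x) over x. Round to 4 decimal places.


f*(y) = sup_x {y*x - a*x^2 - b*x} = sup_x {(y-b)*x - a*x^2}
FOC: (y - b) - 2a*x = 0 => x* = (y - b)/(2a)
x* = (9.2987 + 6)/(2*1) = 7.6494
f*(9.2987) = (y-b)^2/(4a) = (9.2987 + 6)^2/(4*1)
= 234.0502/4 = 58.5126


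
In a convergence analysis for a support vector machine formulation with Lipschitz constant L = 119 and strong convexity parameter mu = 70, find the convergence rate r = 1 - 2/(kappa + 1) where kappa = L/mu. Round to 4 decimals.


Step 1: Compute the condition number.
kappa = L/mu = 119/70 = 1.7
Step 2: Compute the convergence rate.
r = 1 - 2/(kappa + 1) = 1 - 2*mu/(L + mu) = (L - mu)/(L + mu) = 49/189 = 0.2593


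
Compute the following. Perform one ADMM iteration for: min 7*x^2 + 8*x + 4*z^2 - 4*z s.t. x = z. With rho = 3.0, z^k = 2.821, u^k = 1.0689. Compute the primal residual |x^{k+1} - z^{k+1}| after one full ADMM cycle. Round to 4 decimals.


ADMM iteration with rho = 3.0, z^k = 2.821, u^k = 1.0689
Step 1: x-update.
Minimize 7*x^2 + 8*x + (3.0/2)*(x - 2.821 + 1.0689)^2
FOC: (2*7 + 3.0)*x = -8 + 3.0*(2.821 - 1.0689)
x^{k+1} = -0.1614
Step 2: z-update.
Minimize 4*z^2 - 4*z + (3.0/2)*(-0.1614 - z + 1.0689)^2
FOC: (2*4 + 3.0)*z = 4 + 3.0*(-0.1614 + 1.0689)
z^{k+1} = 0.6111
Step 3: u-update.
u^{k+1} = 1.0689 - 0.1614 - 0.6111 = 0.2964
Step 4: Primal residual = |-0.1614 - 0.6111| = 0.7725


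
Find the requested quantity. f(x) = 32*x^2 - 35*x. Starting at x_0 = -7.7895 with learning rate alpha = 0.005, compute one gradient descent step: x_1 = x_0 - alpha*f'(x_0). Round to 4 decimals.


We compute the gradient at x_0 and apply the update.
f'(x) = 64*x - 35
f'(-7.7895) = 64*-7.7895 - 35 = -533.528
x_1 = -7.7895 - 0.005*-533.528 = -5.1219


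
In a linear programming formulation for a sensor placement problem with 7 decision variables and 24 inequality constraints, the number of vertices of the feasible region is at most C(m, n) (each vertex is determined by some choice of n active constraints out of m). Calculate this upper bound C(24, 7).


Each vertex corresponds to some choice of n active constraints out of m, so the number of vertices is at most C(m, n) = m! / (n!(m-n)!).
m = 24, n = 7
Numerator: 24 * 23 * 22 * 21 * 20 * 19 * 18
Denominator: 7! = 5040
C(24, 7) = 346104


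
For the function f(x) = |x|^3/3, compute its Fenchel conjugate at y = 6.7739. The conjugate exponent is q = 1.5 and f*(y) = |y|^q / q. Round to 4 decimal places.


The conjugate exponent q satisfies 1/p + 1/q = 1.
p = 3, so q = 3/(3 - 1) = 1.5
|y|^q = 6.7739^1.5 = 17.6302
f*(6.7739) = 17.6302 / 1.5 = 11.7535


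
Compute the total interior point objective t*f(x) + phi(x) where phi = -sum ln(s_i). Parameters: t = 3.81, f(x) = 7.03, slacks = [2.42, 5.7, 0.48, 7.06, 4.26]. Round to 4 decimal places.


Step 1: Compute log-barrier.
ln values: [0.8838, 1.7405, -0.734, 1.9544, 1.4493]
phi = -(0.8838 + 1.7405 - 0.734 + 1.9544 + 1.4493) = -5.294
Step 2: Compute augmented objective.
t*f(x) = 3.81*7.03 = 26.7843
Total = 26.7843 - 5.294 = 21.4903


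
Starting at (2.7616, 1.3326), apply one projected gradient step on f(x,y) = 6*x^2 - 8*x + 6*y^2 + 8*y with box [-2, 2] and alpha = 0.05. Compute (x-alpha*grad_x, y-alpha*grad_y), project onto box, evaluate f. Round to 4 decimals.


Step 1: Compute gradient at (2.7616, 1.3326).
grad_x = 2*6*2.7616 - 8 = 25.1392
grad_y = 2*6*1.3326 + 8 = 23.9912
Step 2: Gradient step.
x_raw = 2.7616 - 0.05*25.1392 = 1.5046
y_raw = 1.3326 - 0.05*23.9912 = 0.133
Step 3: Project onto [-2, 2].
x_proj = clip(1.5046) = 1.5046
y_proj = clip(0.133) = 0.133
Step 4: Evaluate f.
f(1.5046, 0.133) = 2.717


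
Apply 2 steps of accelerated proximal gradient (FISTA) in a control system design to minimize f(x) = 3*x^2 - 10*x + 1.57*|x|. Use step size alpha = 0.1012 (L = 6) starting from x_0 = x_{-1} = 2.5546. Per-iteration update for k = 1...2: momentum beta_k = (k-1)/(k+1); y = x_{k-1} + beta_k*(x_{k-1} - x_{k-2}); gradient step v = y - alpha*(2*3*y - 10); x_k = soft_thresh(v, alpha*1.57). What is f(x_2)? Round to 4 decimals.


FISTA on f(x) = 3*x^2 - 10*x + 1.57*|x|
L = 6, alpha = 0.1012
Iteration 1: beta = 0.0, y = 2.5546 + 0.0*(2.5546 - 2.5546) = 2.5546
  grad(y) = 5.3276, v = y - alpha*grad = 2.0154
  prox(v) = soft_thresh(2.0154, 0.1589) = 1.8566
Iteration 2: beta = 0.3333, y = 1.8566 + 0.3333*(1.8566 - 2.5546) = 1.6239
  grad(y) = -0.2567, v = y - alpha*grad = 1.6499
  prox(v) = soft_thresh(1.6499, 0.1589) = 1.491
f(x_2) = 3*1.491^2 - 10*1.491 + 1.57*|1.491| = -5.8999


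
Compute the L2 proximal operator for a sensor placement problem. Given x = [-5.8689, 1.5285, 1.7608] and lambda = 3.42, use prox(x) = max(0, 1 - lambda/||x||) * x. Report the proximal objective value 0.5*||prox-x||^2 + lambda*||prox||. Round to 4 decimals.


Step 1: Compute ||x||.
||x|| = 6.3151
Step 2: Compute scaling factor.
scale = max(0, 1 - 3.42/6.3151) = 0.4584
Step 3: prox(x) = [-2.6906, 0.7007, 0.8072]
||prox(x)|| = 2.8951
Step 4: Proximal objective.
0.5*||prox-x||^2 = 5.8482
lambda*||prox|| = 9.9012
Total = 15.7495


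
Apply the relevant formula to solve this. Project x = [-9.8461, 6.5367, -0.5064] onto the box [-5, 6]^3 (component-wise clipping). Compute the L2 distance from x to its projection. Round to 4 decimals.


Project each component onto [-5, 6].
clip(-9.8461) = -5.0, clip(6.5367) = 6.0, clip(-0.5064) = -0.5064
Projection = [-5.0, 6.0, -0.5064]
Squared diffs: [23.4847, 0.288, 0.0]
Distance = sqrt(23.7727) = 4.8757


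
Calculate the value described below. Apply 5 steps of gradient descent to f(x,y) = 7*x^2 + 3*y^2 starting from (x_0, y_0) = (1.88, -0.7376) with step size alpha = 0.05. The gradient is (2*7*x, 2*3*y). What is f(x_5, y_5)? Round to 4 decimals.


Gradient descent on f(x,y) = 7*x^2 + 3*y^2.
Starting point: (1.88, -0.7376), alpha = 0.05
Step 1: grad_x = 2*7*1.88 = 26.32, grad_y = 2*3*-0.7376 = -4.4256
  x_1 = 1.88 - 0.05*26.32 = 0.564
  y_1 = -0.7376 - 0.05*-4.4256 = -0.5163
Step 2: grad_x = 2*7*0.564 = 7.896, grad_y = 2*3*-0.5163 = -3.0979
  x_2 = 0.564 - 0.05*7.896 = 0.1692
  y_2 = -0.5163 - 0.05*-3.0979 = -0.3614
Step 3: grad_x = 2*7*0.1692 = 2.3688, grad_y = 2*3*-0.3614 = -2.1685
  x_3 = 0.1692 - 0.05*2.3688 = 0.0508
  y_3 = -0.3614 - 0.05*-2.1685 = -0.253
Step 4: grad_x = 2*7*0.0508 = 0.7106, grad_y = 2*3*-0.253 = -1.518
  x_4 = 0.0508 - 0.05*0.7106 = 0.0152
  y_4 = -0.253 - 0.05*-1.518 = -0.1771
Step 5: grad_x = 2*7*0.0152 = 0.2132, grad_y = 2*3*-0.1771 = -1.0626
  x_5 = 0.0152 - 0.05*0.2132 = 0.0046
  y_5 = -0.1771 - 0.05*-1.0626 = -0.124
f(0.0046, -0.124) = 7*0.0046^2 + 3*(-0.124)^2 = 0.0463


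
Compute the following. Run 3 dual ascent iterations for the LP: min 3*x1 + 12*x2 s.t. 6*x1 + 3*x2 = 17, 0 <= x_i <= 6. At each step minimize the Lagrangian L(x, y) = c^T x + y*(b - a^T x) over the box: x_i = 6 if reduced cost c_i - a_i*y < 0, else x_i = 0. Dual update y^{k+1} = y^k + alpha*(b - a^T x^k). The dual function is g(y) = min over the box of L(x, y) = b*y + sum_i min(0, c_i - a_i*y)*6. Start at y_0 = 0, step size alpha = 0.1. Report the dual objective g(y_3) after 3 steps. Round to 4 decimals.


Dual ascent for LP: min 3*x1 + 12*x2, 6*x1 + 3*x2 = 17, 0 <= x_i <= 6
Step 1: y^k = 0.0, reduced costs: (3.0, 12.0)
  x^k = (0.0, 0.0), subgradient = b - a^T x = 17.0
  y^{k+1} = 0.0 + 0.1*17.0 = 1.7
Step 2: y^k = 1.7, reduced costs: (-7.2, 6.9)
  x^k = (6.0, 0.0), subgradient = b - a^T x = -19.0
  y^{k+1} = 1.7 + 0.1*-19.0 = -0.2
Step 3: y^k = -0.2, reduced costs: (4.2, 12.6)
  x^k = (0.0, 0.0), subgradient = b - a^T x = 17.0
  y^{k+1} = -0.2 + 0.1*17.0 = 1.5
Dual objective at y_3 = 1.5: reduced costs (-6.0, 7.5), box minimizer x = (6.0, 0.0)
g(y_3) = b*y + (c1 - a1*y)*x1 + (c2 - a2*y)*x2 = 17*1.5 + (-6.0)*6.0 + 7.5*0.0 = 25.5 - 36.0 + 0.0 = -10.5


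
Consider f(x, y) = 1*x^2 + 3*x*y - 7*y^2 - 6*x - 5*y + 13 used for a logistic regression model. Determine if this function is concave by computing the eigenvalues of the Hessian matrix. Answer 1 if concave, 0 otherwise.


The Hessian of f(x,y) = 1*x^2 + 3*x*y - 7*y^2 - 6*x - 5*y + 13 is:
H = [[2, 3], [3, -14]]
Trace = 2 - 14 = -12
Determinant = 2*-14 - (3)^2 = -37
Discriminant = (-12)^2 - 4*-37 = 292.0
Eigenvalues: lambda_1 = -14.544, lambda_2 = 2.544
The function is not concave.

0


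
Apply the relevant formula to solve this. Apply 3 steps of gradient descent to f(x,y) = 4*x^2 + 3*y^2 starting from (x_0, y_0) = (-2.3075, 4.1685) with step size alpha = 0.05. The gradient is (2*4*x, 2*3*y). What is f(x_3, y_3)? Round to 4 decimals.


Gradient descent on f(x,y) = 4*x^2 + 3*y^2.
Starting point: (-2.3075, 4.1685), alpha = 0.05
Step 1: grad_x = 2*4*-2.3075 = -18.46, grad_y = 2*3*4.1685 = 25.011
  x_1 = -2.3075 - 0.05*-18.46 = -1.3845
  y_1 = 4.1685 - 0.05*25.011 = 2.918
Step 2: grad_x = 2*4*-1.3845 = -11.076, grad_y = 2*3*2.918 = 17.5077
  x_2 = -1.3845 - 0.05*-11.076 = -0.8307
  y_2 = 2.918 - 0.05*17.5077 = 2.0426
Step 3: grad_x = 2*4*-0.8307 = -6.6456, grad_y = 2*3*2.0426 = 12.2554
  x_3 = -0.8307 - 0.05*-6.6456 = -0.4984
  y_3 = 2.0426 - 0.05*12.2554 = 1.4298
f(-0.4984, 1.4298) = 4*(-0.4984)^2 + 3*1.4298^2 = 7.1266


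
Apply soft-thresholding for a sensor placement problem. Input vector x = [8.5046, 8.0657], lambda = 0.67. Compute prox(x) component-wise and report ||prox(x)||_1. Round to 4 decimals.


Soft-thresholding with lambda = 0.67:
prox(8.5046) = sign(8.5046)*max(|8.5046| - 0.67, 0) = 7.8346
prox(8.0657) = sign(8.0657)*max(|8.0657| - 0.67, 0) = 7.3957
prox(x) = [7.8346, 7.3957]
||prox(x)||_1 = 7.8346 + 7.3957 = 15.2303


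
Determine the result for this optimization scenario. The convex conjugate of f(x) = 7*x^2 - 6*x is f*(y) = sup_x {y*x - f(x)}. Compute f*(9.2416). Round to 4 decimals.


f*(y) = sup_x {y*x - a*x^2 - b*x} = sup_x {(y-b)*x - a*x^2}
FOC: (y - b) - 2a*x = 0 => x* = (y - b)/(2a)
x* = (9.2416 + 6)/(2*7) = 1.0887
f*(9.2416) = (y-b)^2/(4a) = (9.2416 + 6)^2/(4*7)
= 232.3064/28 = 8.2967


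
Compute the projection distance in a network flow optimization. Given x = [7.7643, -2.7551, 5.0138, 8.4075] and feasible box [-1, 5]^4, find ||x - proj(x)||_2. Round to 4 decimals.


Project each component onto [-1, 5].
clip(7.7643) = 5.0, clip(-2.7551) = -1.0, clip(5.0138) = 5.0, clip(8.4075) = 5.0
Projection = [5.0, -1.0, 5.0, 5.0]
Squared diffs: [7.6414, 3.0804, 0.0002, 11.6111]
Distance = sqrt(22.3331) = 4.7258


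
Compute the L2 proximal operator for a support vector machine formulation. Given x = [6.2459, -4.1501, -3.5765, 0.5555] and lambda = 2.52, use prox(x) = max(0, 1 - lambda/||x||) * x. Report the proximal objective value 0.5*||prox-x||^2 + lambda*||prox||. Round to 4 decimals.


Step 1: Compute ||x||.
||x|| = 8.3267
Step 2: Compute scaling factor.
scale = max(0, 1 - 2.52/8.3267) = 0.6974
Step 3: prox(x) = [4.3556, -2.8941, -2.4941, 0.3874]
||prox(x)|| = 5.8067
Step 4: Proximal objective.
0.5*||prox-x||^2 = 3.1752
lambda*||prox|| = 14.6329
Total = 17.8082


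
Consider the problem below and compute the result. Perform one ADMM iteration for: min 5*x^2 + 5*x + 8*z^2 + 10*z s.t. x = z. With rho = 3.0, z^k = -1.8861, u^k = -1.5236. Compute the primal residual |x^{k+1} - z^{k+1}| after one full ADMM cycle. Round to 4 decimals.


ADMM iteration with rho = 3.0, z^k = -1.8861, u^k = -1.5236
Step 1: x-update.
Minimize 5*x^2 + 5*x + (3.0/2)*(x + 1.8861 - 1.5236)^2
FOC: (2*5 + 3.0)*x = -5 + 3.0*(-1.8861 + 1.5236)
x^{k+1} = -0.4683
Step 2: z-update.
Minimize 8*z^2 + 10*z + (3.0/2)*(-0.4683 - z - 1.5236)^2
FOC: (2*8 + 3.0)*z = -10 + 3.0*(-0.4683 - 1.5236)
z^{k+1} = -0.8408
Step 3: u-update.
u^{k+1} = -1.5236 - 0.4683 + 0.8408 = -1.151
Step 4: Primal residual = |-0.4683 + 0.8408| = 0.3726


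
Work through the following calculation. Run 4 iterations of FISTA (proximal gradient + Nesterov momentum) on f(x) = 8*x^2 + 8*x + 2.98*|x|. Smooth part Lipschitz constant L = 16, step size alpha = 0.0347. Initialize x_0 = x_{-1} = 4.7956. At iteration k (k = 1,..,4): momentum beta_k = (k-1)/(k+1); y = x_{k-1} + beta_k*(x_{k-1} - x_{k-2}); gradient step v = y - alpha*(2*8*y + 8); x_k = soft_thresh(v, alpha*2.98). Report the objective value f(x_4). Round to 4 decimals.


FISTA on f(x) = 8*x^2 + 8*x + 2.98*|x|
L = 16, alpha = 0.0347
Iteration 1: beta = 0.0, y = 4.7956 + 0.0*(4.7956 - 4.7956) = 4.7956
  grad(y) = 84.7296, v = y - alpha*grad = 1.8555
  prox(v) = soft_thresh(1.8555, 0.1034) = 1.7521
Iteration 2: beta = 0.3333, y = 1.7521 + 0.3333*(1.7521 - 4.7956) = 0.7376
  grad(y) = 19.8011, v = y - alpha*grad = 0.0505
  prox(v) = soft_thresh(0.0505, 0.1034) = 0.0
Iteration 3: beta = 0.5, y = 0.0 + 0.5*(0.0 - 1.7521) = -0.876
  grad(y) = -6.0166, v = y - alpha*grad = -0.6673
  prox(v) = soft_thresh(-0.6673, 0.1034) = -0.5639
Iteration 4: beta = 0.6, y = -0.5639 + 0.6*(-0.5639 - 0.0) = -0.9022
  grad(y) = -6.4347, v = y - alpha*grad = -0.6789
  prox(v) = soft_thresh(-0.6789, 0.1034) = -0.5755
f(x_4) = 8*(-0.5755)^2 + 8*(-0.5755) + 2.98*|-0.5755| = -0.2395


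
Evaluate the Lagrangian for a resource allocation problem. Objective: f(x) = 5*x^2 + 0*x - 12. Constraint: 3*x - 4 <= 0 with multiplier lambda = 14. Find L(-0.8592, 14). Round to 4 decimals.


Step 1: Evaluate f(x).
f(-0.8592) = 5*(-0.8592)^2 + 0*(-0.8592) - 12 = -8.3089
Step 2: Evaluate g(x).
g(-0.8592) = 3*-0.8592 - 4 = -6.5776
Step 3: Compute Lagrangian.
L = -8.3089 + 14*-6.5776 = -100.3953


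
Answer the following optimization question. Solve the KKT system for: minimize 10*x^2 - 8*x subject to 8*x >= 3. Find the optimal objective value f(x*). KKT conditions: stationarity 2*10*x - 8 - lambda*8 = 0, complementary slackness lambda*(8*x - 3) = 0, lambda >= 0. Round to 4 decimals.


Step 1: Try lambda = 0 (constraint inactive).
Stationarity: 2*10*x - 8 = 0
x* = 8/(2*10) = 0.4
Check constraint: 8*0.4 = 3.2 >= 3 -- satisfied.
Step 2: Compute optimal value.
f(x*) = 10*0.4^2 - 8*0.4 = -1.6


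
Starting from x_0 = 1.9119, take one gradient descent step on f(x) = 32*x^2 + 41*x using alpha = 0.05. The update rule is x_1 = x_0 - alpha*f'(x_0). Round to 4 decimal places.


We compute the gradient at x_0 and apply the update.
f'(x) = 64*x + 41
f'(1.9119) = 64*1.9119 + 41 = 163.3616
x_1 = 1.9119 - 0.05*163.3616 = -6.2562


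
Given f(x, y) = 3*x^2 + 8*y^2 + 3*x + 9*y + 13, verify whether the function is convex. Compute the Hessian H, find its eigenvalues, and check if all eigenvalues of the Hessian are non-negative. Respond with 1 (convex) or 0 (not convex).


The Hessian of f(x,y) = 3*x^2 + 8*y^2 + 3*x + 9*y + 13 is:
H = [[6, 0], [0, 16]]
Trace = 6 + 16 = 22
Determinant = 6*16 - (0)^2 = 96
Discriminant = (22)^2 - 4*96 = 100.0
Eigenvalues: lambda_1 = 6.0, lambda_2 = 16.0
The function is convex.

1


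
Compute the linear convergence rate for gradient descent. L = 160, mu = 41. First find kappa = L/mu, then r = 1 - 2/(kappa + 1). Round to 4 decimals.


Step 1: Compute the condition number.
kappa = L/mu = 160/41 = 3.9024
Step 2: Compute the convergence rate.
r = 1 - 2/(kappa + 1) = 1 - 2*mu/(L + mu) = (L - mu)/(L + mu) = 119/201 = 0.592


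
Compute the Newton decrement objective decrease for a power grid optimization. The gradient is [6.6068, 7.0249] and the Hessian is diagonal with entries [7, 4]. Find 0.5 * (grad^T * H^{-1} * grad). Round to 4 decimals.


Step 1: H is diagonal, so H^(-1) * g = [0.9438, 1.7562].
Step 2: g^T H^(-1) g = sum_i g_i^2 / H_ii
  = (6.6068)^2/7 + (7.0249)^2/4
  = 6.2357 + 12.3373 = 18.573
Step 3: Objective decrease = 0.5 * g^T H^(-1) g = 9.2865


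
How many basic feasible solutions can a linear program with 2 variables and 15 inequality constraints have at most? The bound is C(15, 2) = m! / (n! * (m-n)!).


Each vertex corresponds to some choice of n active constraints out of m, so the number of vertices is at most C(m, n) = m! / (n!(m-n)!).
m = 15, n = 2
Numerator: 15 * 14
Denominator: 2! = 2
C(15, 2) = 105


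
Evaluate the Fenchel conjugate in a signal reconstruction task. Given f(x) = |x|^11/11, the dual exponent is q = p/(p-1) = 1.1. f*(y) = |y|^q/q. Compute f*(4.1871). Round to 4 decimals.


The conjugate exponent q satisfies 1/p + 1/q = 1.
p = 11, so q = 11/(11 - 1) = 1.1
|y|^q = 4.1871^1.1 = 4.8318
f*(4.1871) = 4.8318 / 1.1 = 4.3925


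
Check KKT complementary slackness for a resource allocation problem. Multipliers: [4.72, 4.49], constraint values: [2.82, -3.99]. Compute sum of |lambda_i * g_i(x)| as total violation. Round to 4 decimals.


KKT complementary slackness check:
lambda_1 * g_1 = 4.72 * 2.82 = 13.3104
lambda_2 * g_2 = 4.49 * -3.99 = -17.9151
Total violation = 13.3104 + 17.9151 = 31.2255


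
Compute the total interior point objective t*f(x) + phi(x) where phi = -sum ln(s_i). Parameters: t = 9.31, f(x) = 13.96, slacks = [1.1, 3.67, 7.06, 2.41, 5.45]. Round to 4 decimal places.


Step 1: Compute log-barrier.
ln values: [0.0953, 1.3002, 1.9544, 0.8796, 1.6956]
phi = -(0.0953 + 1.3002 + 1.9544 + 0.8796 + 1.6956) = -5.9252
Step 2: Compute augmented objective.
t*f(x) = 9.31*13.96 = 129.9676
Total = 129.9676 - 5.9252 = 124.0424


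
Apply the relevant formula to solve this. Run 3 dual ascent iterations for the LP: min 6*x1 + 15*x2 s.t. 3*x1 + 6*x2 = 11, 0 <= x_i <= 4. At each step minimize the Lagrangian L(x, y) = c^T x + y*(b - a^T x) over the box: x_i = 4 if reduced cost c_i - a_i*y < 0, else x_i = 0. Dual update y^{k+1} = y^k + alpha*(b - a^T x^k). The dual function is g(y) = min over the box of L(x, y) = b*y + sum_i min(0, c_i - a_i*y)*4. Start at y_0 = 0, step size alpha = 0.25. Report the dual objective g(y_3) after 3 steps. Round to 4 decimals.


Dual ascent for LP: min 6*x1 + 15*x2, 3*x1 + 6*x2 = 11, 0 <= x_i <= 4
Step 1: y^k = 0.0, reduced costs: (6.0, 15.0)
  x^k = (0.0, 0.0), subgradient = b - a^T x = 11.0
  y^{k+1} = 0.0 + 0.25*11.0 = 2.75
Step 2: y^k = 2.75, reduced costs: (-2.25, -1.5)
  x^k = (4.0, 4.0), subgradient = b - a^T x = -25.0
  y^{k+1} = 2.75 + 0.25*-25.0 = -3.5
Step 3: y^k = -3.5, reduced costs: (16.5, 36.0)
  x^k = (0.0, 0.0), subgradient = b - a^T x = 11.0
  y^{k+1} = -3.5 + 0.25*11.0 = -0.75
Dual objective at y_3 = -0.75: reduced costs (8.25, 19.5), box minimizer x = (0.0, 0.0)
g(y_3) = b*y + (c1 - a1*y)*x1 + (c2 - a2*y)*x2 = 11*(-0.75) + 8.25*0.0 + 19.5*0.0 = -8.25 + 0.0 + 0.0 = -8.25


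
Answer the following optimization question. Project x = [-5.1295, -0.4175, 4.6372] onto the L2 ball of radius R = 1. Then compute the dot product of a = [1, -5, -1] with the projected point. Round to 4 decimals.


Step 1: Compute ||x|| (intermediates to 6 decimals).
||x|| = sqrt((-5.1295)^2 + (-0.4175)^2 + 4.6372^2) = 6.92746
Step 2: Project.
Since ||x|| > R, scale = R/||x|| = 1/6.92746 = 0.144353, proj(x) = scale * x
proj(x) = [-0.740459, -0.060267, 0.669394]
Step 3: Dot product.
a^T * proj(x) = 1*(-0.740459) - 5*(-0.060267) - 1*0.669394 = -1.1085


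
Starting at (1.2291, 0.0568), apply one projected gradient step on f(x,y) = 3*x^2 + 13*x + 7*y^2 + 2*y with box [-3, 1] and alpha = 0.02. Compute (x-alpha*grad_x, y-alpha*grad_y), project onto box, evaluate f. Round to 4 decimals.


Step 1: Compute gradient at (1.2291, 0.0568).
grad_x = 2*3*1.2291 + 13 = 20.3746
grad_y = 2*7*0.0568 + 2 = 2.7952
Step 2: Gradient step.
x_raw = 1.2291 - 0.02*20.3746 = 0.8216
y_raw = 0.0568 - 0.02*2.7952 = 0.0009
Step 3: Project onto [-3, 1].
x_proj = clip(0.8216) = 0.8216
y_proj = clip(0.0009) = 0.0009
Step 4: Evaluate f.
f(0.8216, 0.0009) = 12.7078


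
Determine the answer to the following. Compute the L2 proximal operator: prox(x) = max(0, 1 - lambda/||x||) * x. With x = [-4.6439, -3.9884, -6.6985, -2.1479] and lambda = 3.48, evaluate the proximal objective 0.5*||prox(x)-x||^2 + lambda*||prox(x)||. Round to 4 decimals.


Step 1: Compute ||x||.
||x|| = 9.325
Step 2: Compute scaling factor.
scale = max(0, 1 - 3.48/9.325) = 0.6268
Step 3: prox(x) = [-2.9109, -2.5, -4.1987, -1.3463]
||prox(x)|| = 5.845
Step 4: Proximal objective.
0.5*||prox-x||^2 = 6.0552
lambda*||prox|| = 20.3406
Total = 26.396


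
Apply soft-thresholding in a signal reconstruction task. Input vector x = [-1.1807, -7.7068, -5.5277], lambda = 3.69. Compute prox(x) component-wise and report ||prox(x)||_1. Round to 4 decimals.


Soft-thresholding with lambda = 3.69:
prox(-1.1807) = sign(-1.1807)*max(|-1.1807| - 3.69, 0) = 0.0
prox(-7.7068) = sign(-7.7068)*max(|-7.7068| - 3.69, 0) = -4.0168
prox(-5.5277) = sign(-5.5277)*max(|-5.5277| - 3.69, 0) = -1.8377
prox(x) = [0.0, -4.0168, -1.8377]
||prox(x)||_1 = 0.0 + 4.0168 + 1.8377 = 5.8545


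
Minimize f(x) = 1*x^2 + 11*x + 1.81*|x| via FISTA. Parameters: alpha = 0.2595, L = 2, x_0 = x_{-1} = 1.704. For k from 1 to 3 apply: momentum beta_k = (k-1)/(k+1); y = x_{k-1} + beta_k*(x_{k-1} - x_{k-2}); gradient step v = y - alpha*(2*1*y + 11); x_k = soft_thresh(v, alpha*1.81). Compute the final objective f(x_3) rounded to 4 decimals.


FISTA on f(x) = 1*x^2 + 11*x + 1.81*|x|
L = 2, alpha = 0.2595
Iteration 1: beta = 0.0, y = 1.704 + 0.0*(1.704 - 1.704) = 1.704
  grad(y) = 14.408, v = y - alpha*grad = -2.0349
  prox(v) = soft_thresh(-2.0349, 0.4697) = -1.5652
Iteration 2: beta = 0.3333, y = -1.5652 + 0.3333*(-1.5652 - 1.704) = -2.6549
  grad(y) = 5.6902, v = y - alpha*grad = -4.1315
  prox(v) = soft_thresh(-4.1315, 0.4697) = -3.6618
Iteration 3: beta = 0.5, y = -3.6618 + 0.5*(-3.6618 + 1.5652) = -4.7101
  grad(y) = 1.5797, v = y - alpha*grad = -5.1201
  prox(v) = soft_thresh(-5.1201, 0.4697) = -4.6504
f(x_3) = 1*(-4.6504)^2 + 11*(-4.6504) + 1.81*|-4.6504| = -21.111


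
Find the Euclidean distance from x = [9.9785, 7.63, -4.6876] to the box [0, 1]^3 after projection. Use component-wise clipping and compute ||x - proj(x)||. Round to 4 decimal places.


Project each component onto [0, 1].
clip(9.9785) = 1.0, clip(7.63) = 1.0, clip(-4.6876) = 0.0
Projection = [1.0, 1.0, 0.0]
Squared diffs: [80.6135, 43.9569, 21.9736]
Distance = sqrt(146.544) = 12.1055
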